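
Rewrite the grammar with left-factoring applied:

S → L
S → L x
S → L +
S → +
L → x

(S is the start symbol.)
Left-factoring transforms A → αβ₁ | αβ₂ into A → αA' and A' → β₁ | β₂
(α is the longest common prefix among the alternatives). Repeat until
no nonterminal has two alternatives with a common prefix.

Round 1: S has alternatives sharing prefix 'L'. Introduce S': S → L S'
  Add: S' → ε
  Add: S' → x
  Add: S' → +

No remaining common prefixes — done.

Resulting grammar:
S → L S'
S' → ε
S' → x
S' → +
S → +
L → x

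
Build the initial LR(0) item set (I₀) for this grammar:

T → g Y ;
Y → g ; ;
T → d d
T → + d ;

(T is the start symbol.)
First, augment the grammar with T' → T
I₀ = CLOSURE({ [T' → . T] }):
  [T' → . T] has the dot before T: add [T → . g Y ;], [T → . d d], [T → . + d ;]
No further items can be added.

I₀ = { [T → . + d ;], [T → . d d], [T → . g Y ;], [T' → . T] }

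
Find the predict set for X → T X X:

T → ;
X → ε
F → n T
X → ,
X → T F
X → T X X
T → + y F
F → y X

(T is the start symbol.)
PREDICT(X → T X X) = (FIRST(RHS) \ {ε}) ∪ (FOLLOW(X) if ε ∈ FIRST(RHS), i.e. RHS ⇒* ε)
FIRST(T) = { '+', ';' }
FIRST(T X X) = { '+', ';' }
ε ∉ FIRST(T X X), so FOLLOW(X) is not added.
PREDICT(X → T X X) = { '+', ';' }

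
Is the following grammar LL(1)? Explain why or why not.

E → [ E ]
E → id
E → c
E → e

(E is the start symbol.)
A grammar is LL(1) if for each non-terminal N with multiple productions, the predict sets of those productions are pairwise disjoint, where PREDICT(N → α) = (FIRST(α) \ {ε}) ∪ (FOLLOW(N) if α ⇒* ε).

For E:
  PREDICT(E → '[' E ']') = { '[' }
  PREDICT(E → id) = { 'id' }
  PREDICT(E → c) = { 'c' }
  PREDICT(E → e) = { 'e' }

All predict sets are disjoint. The grammar IS LL(1).

Answer: Yes, the grammar is LL(1).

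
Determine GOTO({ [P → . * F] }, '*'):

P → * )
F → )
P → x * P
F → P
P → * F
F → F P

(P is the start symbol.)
{ [F → . )], [F → . F P], [F → . P], [P → * . F], [P → . * )], [P → . * F], [P → . x * P] }

GOTO(I, '*') = CLOSURE({ [A → αX.β] : [A → α.Xβ] ∈ I, X = '*' })

Items with dot before '*', with the dot advanced:
  [P → . * F] → [P → * . F]
Closure of the advanced items:
  [P → * . F] has the dot before F: add [F → . )], [F → . P], [F → . F P]
  [F → . P] has the dot before P: add [P → . * )], [P → . x * P], [P → . * F]

GOTO = { [F → . )], [F → . F P], [F → . P], [P → * . F], [P → . * )], [P → . * F], [P → . x * P] }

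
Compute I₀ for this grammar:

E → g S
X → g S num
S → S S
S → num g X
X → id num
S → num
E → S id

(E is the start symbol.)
First, augment the grammar with E' → E
I₀ = CLOSURE({ [E' → . E] }):
  [E' → . E] has the dot before E: add [E → . g S], [E → . S id]
  [E → . S id] has the dot before S: add [S → . S S], [S → . num g X], [S → . num]
No further items can be added.

I₀ = { [E → . S id], [E → . g S], [E' → . E], [S → . S S], [S → . num g X], [S → . num] }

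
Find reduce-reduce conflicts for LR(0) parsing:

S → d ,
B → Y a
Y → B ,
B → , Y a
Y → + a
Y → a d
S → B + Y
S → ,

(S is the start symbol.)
Yes — I17: [B → , Y a .] vs [B → Y a .]

Augment with S' → S and build the canonical LR(0) collection (I0 = CLOSURE({[S' → . S]}), then GOTO on every symbol after a dot until no new states appear). It has 19 states:
  I0: { [B → . , Y a], [B → . Y a], [S → . ,], [S → . B + Y], [S → . d ,], [S' → . S], [Y → . + a], [Y → . B ,], [Y → . a d] }  — shift
  I1: { [Y → + . a] }  — shift
  I2: { [B → , . Y a], [B → . , Y a], [B → . Y a], [S → , .], [Y → . + a], [Y → . B ,], [Y → . a d] }  — shift, reduce
  I3: { [S → B . + Y], [Y → B . ,] }  — shift
  I4: { [S' → S .] }  — accept
  I5: { [B → Y . a] }  — shift
  I6: { [Y → a . d] }  — shift
  I7: { [S → d . ,] }  — shift
  I8: { [S → d , .] }  — reduce
  I9: { [Y → a d .] }  — reduce
  I10: { [B → Y a .] }  — reduce
  I11: { [B → . , Y a], [B → . Y a], [S → B + . Y], [Y → . + a], [Y → . B ,], [Y → . a d] }  — shift
  I12: { [Y → B , .] }  — reduce
  I13: { [B → , . Y a], [B → . , Y a], [B → . Y a], [Y → . + a], [Y → . B ,], [Y → . a d] }  — shift
  I14: { [Y → B . ,] }  — shift
  I15: { [B → Y . a], [S → B + Y .] }  — shift, reduce
  I16: { [B → , Y . a], [B → Y . a] }  — shift
  I17: { [B → , Y a .], [B → Y a .] }  — 2 reduces
  I18: { [Y → + a .] }  — reduce

I17 contains complete items [B → , Y a .], [B → Y a .] — reduce-reduce conflict.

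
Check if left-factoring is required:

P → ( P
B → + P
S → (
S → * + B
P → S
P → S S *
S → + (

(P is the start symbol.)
Left-factoring is needed when two productions for the same non-terminal
share a common prefix on the right-hand side.

Productions for P:
  P → ( P
  P → S
  P → S S *
Productions for S:
  S → (
  S → * + B
  S → + (

Found common prefix 'S' in productions for P

Answer: Yes, P has productions with common prefix 'S'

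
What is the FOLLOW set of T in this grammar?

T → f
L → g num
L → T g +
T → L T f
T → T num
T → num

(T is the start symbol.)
{ $, 'f', 'g', 'num' }

T is the start symbol, so $ ∈ FOLLOW(T).
In L → T g +: T is followed by g '+', add FIRST(g '+') \ {ε} = { 'g' }
In T → L T f: T is followed by f, add FIRST(f) \ {ε} = { 'f' }
In T → T num: T is followed by num, add FIRST(num) \ {ε} = { 'num' }

Taking the union: FOLLOW(T) = { $, 'f', 'g', 'num' }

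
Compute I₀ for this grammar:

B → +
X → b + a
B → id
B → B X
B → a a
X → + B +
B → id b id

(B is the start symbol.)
First, augment the grammar with B' → B
I₀ = CLOSURE({ [B' → . B] }):
  [B' → . B] has the dot before B: add [B → . +], [B → . id], [B → . B X], [B → . a a], [B → . id b id]
No further items can be added.

I₀ = { [B → . +], [B → . B X], [B → . a a], [B → . id b id], [B → . id], [B' → . B] }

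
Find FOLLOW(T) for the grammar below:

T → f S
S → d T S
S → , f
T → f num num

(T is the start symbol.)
To compute FOLLOW(T), find every occurrence of T on a right-hand side N → α T β: add FIRST(β) \ {ε}, and if β is empty or nullable also add FOLLOW(N). Iterate to a fixed point.

T is the start symbol, so $ ∈ FOLLOW(T).
In S → d T S: T is followed by S, add FIRST(S) \ {ε} = { ',', 'd' }

Taking the union: FOLLOW(T) = { $, ',', 'd' }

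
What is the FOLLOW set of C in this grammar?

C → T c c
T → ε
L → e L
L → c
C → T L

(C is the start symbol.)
To compute FOLLOW(C), find every occurrence of C on a right-hand side N → α C β: add FIRST(β) \ {ε}, and if β is empty or nullable also add FOLLOW(N). Iterate to a fixed point.

C is the start symbol, so $ ∈ FOLLOW(C).
C does not occur on any right-hand side.

Taking the union: FOLLOW(C) = { $ }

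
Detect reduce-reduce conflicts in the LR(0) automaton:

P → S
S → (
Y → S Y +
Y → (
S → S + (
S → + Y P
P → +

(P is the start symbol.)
A reduce-reduce conflict occurs when an LR(0) state has two complete items [A → α .] and [B → β .] — both call for a reduction, and with no lookahead the parser cannot choose between them.

Augment with P' → P and build the canonical LR(0) collection (I0 = CLOSURE({[P' → . P]}), then GOTO on every symbol after a dot until no new states appear). It has 16 states:
  I0: { [P → . +], [P → . S], [P' → . P], [S → . (], [S → . + Y P], [S → . S + (] }  — shift
  I1: { [S → ( .] }  — reduce
  I2: { [P → + .], [S → + . Y P], [S → . (], [S → . + Y P], [S → . S + (], [Y → . (], [Y → . S Y +] }  — shift, reduce
  I3: { [P' → P .] }  — accept
  I4: { [P → S .], [S → S . + (] }  — shift, reduce
  I5: { [S → S + . (] }  — shift
  I6: { [S → S + ( .] }  — reduce
  I7: { [S → ( .], [Y → ( .] }  — 2 reduces
  I8: { [S → + . Y P], [S → . (], [S → . + Y P], [S → . S + (], [Y → . (], [Y → . S Y +] }  — shift
  I9: { [S → . (], [S → . + Y P], [S → . S + (], [S → S . + (], [Y → . (], [Y → . S Y +], [Y → S . Y +] }  — shift
  I10: { [P → . +], [P → . S], [S → + Y . P], [S → . (], [S → . + Y P], [S → . S + (] }  — shift
  I11: { [S → + Y P .] }  — reduce
  I12: { [S → + . Y P], [S → . (], [S → . + Y P], [S → . S + (], [S → S + . (], [Y → . (], [Y → . S Y +] }  — shift
  I13: { [Y → S Y . +] }  — shift
  I14: { [Y → S Y + .] }  — reduce
  I15: { [S → ( .], [S → S + ( .], [Y → ( .] }  — 3 reduces

I7 contains complete items [S → ( .], [Y → ( .] — reduce-reduce conflict.
I15 contains complete items [S → ( .], [S → S + ( .], [Y → ( .] — reduce-reduce conflict.

Answer: Yes — I7: [S → ( .] vs [Y → ( .]; I15: [S → ( .] vs [S → S + ( .]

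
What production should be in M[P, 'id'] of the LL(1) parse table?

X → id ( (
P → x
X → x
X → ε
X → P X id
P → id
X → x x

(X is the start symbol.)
P → id

To find M[P, 'id'], we find productions for P where 'id' is in the predict set (PREDICT(N → α) = (FIRST(α) \ {ε}) ∪ (FOLLOW(N) if α ⇒* ε)).

P → x: PREDICT = { 'x' }
P → id: PREDICT = { 'id' }
  'id' is in predict set, so this production goes in M[P, 'id']

M[P, 'id'] = P → id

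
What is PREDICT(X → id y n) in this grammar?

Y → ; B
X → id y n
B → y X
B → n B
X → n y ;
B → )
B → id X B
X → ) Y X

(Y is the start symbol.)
PREDICT(X → id y n) = (FIRST(RHS) \ {ε}) ∪ (FOLLOW(X) if ε ∈ FIRST(RHS), i.e. RHS ⇒* ε)
FIRST(id y n) = { 'id' }
ε ∉ FIRST(id y n), so FOLLOW(X) is not added.
PREDICT(X → id y n) = { 'id' }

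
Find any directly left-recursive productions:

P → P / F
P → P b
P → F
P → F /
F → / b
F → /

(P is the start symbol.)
Yes, P is left-recursive

Direct left recursion occurs when N → N α for some non-terminal N (the right-hand side begins with the left-hand side itself).

P → P / F: LEFT RECURSIVE (starts with P)
P → P b: LEFT RECURSIVE (starts with P)
P → F: starts with F
P → F /: starts with F
F → / b: starts with '/'
F → /: starts with '/'

The grammar has direct left recursion on: P.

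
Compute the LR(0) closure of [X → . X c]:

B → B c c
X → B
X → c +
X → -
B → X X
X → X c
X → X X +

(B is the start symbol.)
Start with: [X → . X c]
  [X → . X c] has the dot before X: add [X → . B], [X → . c +], [X → . -], [X → . X X +]
  [X → . B] has the dot before B: add [B → . B c c], [B → . X X]
No further items can be added.

CLOSURE = { [B → . B c c], [B → . X X], [X → . -], [X → . B], [X → . X X +], [X → . X c], [X → . c +] }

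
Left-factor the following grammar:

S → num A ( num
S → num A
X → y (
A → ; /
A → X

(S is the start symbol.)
S → num A S'
S' → ( num
S' → ε
X → y (
A → ; /
A → X

Left-factoring transforms A → αβ₁ | αβ₂ into A → αA' and A' → β₁ | β₂
(α is the longest common prefix among the alternatives). Repeat until
no nonterminal has two alternatives with a common prefix.

Round 1: S has alternatives sharing prefix 'num A'. Introduce S': S → num A S'
  Add: S' → ( num
  Add: S' → ε

No remaining common prefixes — done.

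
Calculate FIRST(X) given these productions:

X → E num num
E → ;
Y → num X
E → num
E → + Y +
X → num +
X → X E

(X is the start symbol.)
{ '+', ';', 'num' }

FIRST sets of the other non-terminals involved (by the same procedure, iterated to a fixed point):
  FIRST(E) = { '+', ';', 'num' }

From X → E num num:
  - E is a non-terminal: add FIRST(E) \ {ε} = { '+', ';', 'num' }
    E is not nullable, so stop
From X → num +:
  - num is a terminal: add 'num' and stop
From X → X E:
  - X is the symbol being defined: contributes nothing new
    X is not nullable, so stop

Collecting: FIRST(X) = { '+', ';', 'num' }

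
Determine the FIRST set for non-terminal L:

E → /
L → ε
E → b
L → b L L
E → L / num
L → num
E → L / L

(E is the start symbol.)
To compute FIRST(L), examine every production with L on the left-hand side, reading each right-hand side left to right until a non-nullable symbol is reached.

From L → ε:
  - ε-production, so ε ∈ FIRST(L)
From L → b L L:
  - b is a terminal: add 'b' and stop
From L → num:
  - num is a terminal: add 'num' and stop

Collecting: FIRST(L) = { 'b', 'num', ε }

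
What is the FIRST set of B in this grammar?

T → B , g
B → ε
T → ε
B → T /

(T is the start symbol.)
FIRST sets of the other non-terminals involved (by the same procedure, iterated to a fixed point):
  FIRST(T) = { ',', '/', ε }

From B → ε:
  - ε-production, so ε ∈ FIRST(B)
From B → T /:
  - T is a non-terminal: add FIRST(T) \ {ε} = { ',', '/' }
    T is nullable, so continue to the next symbol
  - '/' is a terminal: add '/' and stop

Collecting: FIRST(B) = { ',', '/', ε }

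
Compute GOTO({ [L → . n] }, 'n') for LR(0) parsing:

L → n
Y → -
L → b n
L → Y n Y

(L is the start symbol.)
{ [L → n .] }

GOTO(I, 'n') = CLOSURE({ [A → αX.β] : [A → α.Xβ] ∈ I, X = 'n' })

Items with dot before 'n', with the dot advanced:
  [L → . n] → [L → n .]
Closure adds nothing (no advanced item has the dot before a non-terminal).

GOTO = { [L → n .] }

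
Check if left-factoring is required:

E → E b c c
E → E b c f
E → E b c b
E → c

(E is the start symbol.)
Yes, E has productions with common prefix 'E b c'

Left-factoring is needed when two productions for the same non-terminal
share a common prefix on the right-hand side.

Productions for E:
  E → E b c c
  E → E b c f
  E → E b c b
  E → c

Found common prefix 'E b c' in productions for E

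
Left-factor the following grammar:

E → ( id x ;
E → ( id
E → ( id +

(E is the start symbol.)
E → ( id E'
E' → x ;
E' → ε
E' → +

Left-factoring transforms A → αβ₁ | αβ₂ into A → αA' and A' → β₁ | β₂
(α is the longest common prefix among the alternatives). Repeat until
no nonterminal has two alternatives with a common prefix.

Round 1: E has alternatives sharing prefix '( id'. Introduce E': E → ( id E'
  Add: E' → x ;
  Add: E' → ε
  Add: E' → +

No remaining common prefixes — done.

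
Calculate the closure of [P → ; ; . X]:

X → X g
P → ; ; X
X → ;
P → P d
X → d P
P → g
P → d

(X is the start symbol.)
{ [P → ; ; . X], [X → . ;], [X → . X g], [X → . d P] }

Start with: [P → ; ; . X]
  [P → ; ; . X] has the dot before X: add [X → . X g], [X → . ;], [X → . d P]
No further items can be added.

CLOSURE = { [P → ; ; . X], [X → . ;], [X → . X g], [X → . d P] }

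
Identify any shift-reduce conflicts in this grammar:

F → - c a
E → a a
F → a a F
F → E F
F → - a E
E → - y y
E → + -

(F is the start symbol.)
Augment with F' → F and build the canonical LR(0) collection (I0 = CLOSURE({[F' → . F]}), then GOTO on every symbol after a dot until no new states appear). It has 19 states:
  I0: { [E → . + -], [E → . - y y], [E → . a a], [F → . - a E], [F → . - c a], [F → . E F], [F → . a a F], [F' → . F] }  — shift
  I1: { [E → + . -] }  — shift
  I2: { [E → - . y y], [F → - . a E], [F → - . c a] }  — shift
  I3: { [E → . + -], [E → . - y y], [E → . a a], [F → . - a E], [F → . - c a], [F → . E F], [F → . a a F], [F → E . F] }  — shift
  I4: { [F' → F .] }  — accept
  I5: { [E → a . a], [F → a . a F] }  — shift
  I6: { [E → . + -], [E → . - y y], [E → . a a], [E → a a .], [F → . - a E], [F → . - c a], [F → . E F], [F → . a a F], [F → a a . F] }  — shift, reduce
  I7: { [F → a a F .] }  — reduce
  I8: { [F → E F .] }  — reduce
  I9: { [E → . + -], [E → . - y y], [E → . a a], [F → - a . E] }  — shift
  I10: { [F → - c . a] }  — shift
  I11: { [E → - y . y] }  — shift
  I12: { [E → - y y .] }  — reduce
  I13: { [F → - c a .] }  — reduce
  I14: { [E → - . y y] }  — shift
  I15: { [F → - a E .] }  — reduce
  I16: { [E → a . a] }  — shift
  I17: { [E → a a .] }  — reduce
  I18: { [E → + - .] }  — reduce

I6 contains reduce item [E → a a .] and shift items [E → . + -], [E → . - y y], [E → . a a], [F → . - a E], [F → . - c a], [F → . a a F] — shift-reduce conflict.

Answer: Yes — I6: [E → a a .] vs [E → . + -]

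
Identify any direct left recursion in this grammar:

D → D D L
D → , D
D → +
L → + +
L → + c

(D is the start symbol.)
Yes, D is left-recursive

Direct left recursion occurs when N → N α for some non-terminal N (the right-hand side begins with the left-hand side itself).

D → D D L: LEFT RECURSIVE (starts with D)
D → , D: starts with ','
D → +: starts with '+'
L → + +: starts with '+'
L → + c: starts with '+'

The grammar has direct left recursion on: D.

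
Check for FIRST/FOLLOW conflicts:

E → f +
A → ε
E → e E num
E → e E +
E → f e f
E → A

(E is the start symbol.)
No FIRST/FOLLOW conflicts.

A FIRST/FOLLOW conflict occurs when a non-terminal N has a nullable alternative N → β (β ⇒* ε) and another alternative N → α with FIRST(α) ∩ FOLLOW(N) ≠ ∅: on such a lookahead the parser cannot decide between expanding α and letting N vanish via β.

Nullable non-terminals: A, E.
FIRST sets used below: FIRST(A) = { ε }
A has a nullable alternative but only one production, so nothing to check.

E: nullable alternative(s) E → A; FOLLOW(E) = { $, '+', 'num' }
  E → f +: FIRST \ {ε} = { 'f' } — disjoint from FOLLOW(E)
  E → e E num: FIRST \ {ε} = { 'e' } — disjoint from FOLLOW(E)
  E → e E +: FIRST \ {ε} = { 'e' } — disjoint from FOLLOW(E)
  E → f e f: FIRST \ {ε} = { 'f' } — disjoint from FOLLOW(E)
  E → A: FIRST \ {ε} = { } — this is the only nullable alternative, skip

No FIRST/FOLLOW conflicts found.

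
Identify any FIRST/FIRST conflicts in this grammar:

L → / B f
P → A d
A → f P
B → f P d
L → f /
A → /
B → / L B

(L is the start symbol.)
Productions for L:
  L → / B f: FIRST = { '/' }
  L → f /: FIRST = { 'f' }
Productions for A:
  A → f P: FIRST = { 'f' }
  A → /: FIRST = { '/' }
Productions for B:
  B → f P d: FIRST = { 'f' }
  B → / L B: FIRST = { '/' }
P has only one production, so no FIRST/FIRST conflict is possible there.

All alternatives of each non-terminal have pairwise disjoint FIRST sets.

Answer: No FIRST/FIRST conflicts.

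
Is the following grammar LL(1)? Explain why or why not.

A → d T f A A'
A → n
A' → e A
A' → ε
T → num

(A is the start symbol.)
Relevant sets:
  FOLLOW(A') = { $, 'e' }

For A:
  PREDICT(A → d T f A A') = { 'd' }
  PREDICT(A → n) = { 'n' }
For A':
  PREDICT(A' → e A) = { 'e' }
  PREDICT(A' → ε) = { $, 'e' }
T has a single production, so nothing to check there.

Conflict found: Predict set conflict for A': { 'e' }
The grammar is NOT LL(1).

Answer: No. Predict set conflict for A': { 'e' }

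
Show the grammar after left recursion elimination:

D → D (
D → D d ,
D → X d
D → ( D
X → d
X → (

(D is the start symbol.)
D is directly left-recursive. The standard transformation for
  A → A α₁ | ... | A α_m | β₁ | ... | β_n
is
  A  → β₁ A' | ... | β_n A'
  A' → α₁ A' | ... | α_m A' | ε

D → X d becomes D → X d D'
D → ( D becomes D → ( D D'
D → D ( becomes D' → ( D'
D → D d , becomes D' → d , D'
Add D' → ε

Productions for other non-terminals are unchanged:
  X → d
  X → (

Resulting grammar:
D → X d D'
D → ( D D'
D' → ( D'
D' → d , D'
D' → ε
X → d
X → (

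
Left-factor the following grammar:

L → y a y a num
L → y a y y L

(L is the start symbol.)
Left-factoring transforms A → αβ₁ | αβ₂ into A → αA' and A' → β₁ | β₂
(α is the longest common prefix among the alternatives). Repeat until
no nonterminal has two alternatives with a common prefix.

Round 1: L has alternatives sharing prefix 'y a y'. Introduce L': L → y a y L'
  Add: L' → a num
  Add: L' → y L

No remaining common prefixes — done.

Resulting grammar:
L → y a y L'
L' → a num
L' → y L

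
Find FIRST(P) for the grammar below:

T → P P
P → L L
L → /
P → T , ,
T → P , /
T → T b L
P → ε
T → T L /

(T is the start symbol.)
{ ',', '/', 'b', ε }

FIRST sets of the other non-terminals involved (by the same procedure, iterated to a fixed point):
  FIRST(L) = { '/' }
  FIRST(T) = { ',', '/', 'b', ε }

From P → L L:
  - L is a non-terminal: add FIRST(L) \ {ε} = { '/' }
    L is not nullable, so stop
From P → T , ,:
  - T is a non-terminal: add FIRST(T) \ {ε} = { ',', '/', 'b' }
    T is nullable, so continue to the next symbol
  - ',' is a terminal: add ',' and stop
From P → ε:
  - ε-production, so ε ∈ FIRST(P)

Collecting: FIRST(P) = { ',', '/', 'b', ε }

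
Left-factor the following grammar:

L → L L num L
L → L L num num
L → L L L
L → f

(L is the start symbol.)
L → L L L'
L' → num L''
L'' → L
L'' → num
L' → L
L → f

Left-factoring transforms A → αβ₁ | αβ₂ into A → αA' and A' → β₁ | β₂
(α is the longest common prefix among the alternatives). Repeat until
no nonterminal has two alternatives with a common prefix.

Round 1: L has alternatives sharing prefix 'L L'. Introduce L': L → L L L'
  Add: L' → num L
  Add: L' → num num
  Add: L' → L

Round 2: L' has alternatives sharing prefix 'num'. Introduce L'': L' → num L''
  Add: L'' → L
  Add: L'' → num

No remaining common prefixes — done.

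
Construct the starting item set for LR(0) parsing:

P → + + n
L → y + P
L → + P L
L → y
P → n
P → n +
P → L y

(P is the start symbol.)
First, augment the grammar with P' → P
I₀ = CLOSURE({ [P' → . P] }):
  [P' → . P] has the dot before P: add [P → . + + n], [P → . n], [P → . n +], [P → . L y]
  [P → . L y] has the dot before L: add [L → . y + P], [L → . + P L], [L → . y]
No further items can be added.

I₀ = { [L → . + P L], [L → . y + P], [L → . y], [P → . + + n], [P → . L y], [P → . n +], [P → . n], [P' → . P] }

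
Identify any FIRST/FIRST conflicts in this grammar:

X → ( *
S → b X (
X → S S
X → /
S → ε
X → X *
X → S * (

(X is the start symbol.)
Yes. X → '(' '*' / X → X '*' on { '(' }; X → S S / X → X '*' on { 'b' }; X → S S / X → S '*' '(' on { 'b' }; X → '/' / X → X '*' on { '/' }; X → X '*' / X → S '*' '(' on { '*', 'b' }

A FIRST/FIRST conflict occurs when two productions N → α and N → β for the same non-terminal have FIRST(α) ∩ FIRST(β) ≠ ∅ (with ε ∈ FIRST of a nullable right-hand side, so two nullable alternatives also conflict).

FIRST sets of the non-terminals at (or reachable through a nullable prefix from) the front of some alternative:
  FIRST(S) = { 'b', ε }
  FIRST(X) = { '(', '*', '/', 'b', ε }

Productions for X:
  X → ( *: FIRST = { '(' }
  X → S S: FIRST = { 'b', ε }
  X → /: FIRST = { '/' }
  X → X *: FIRST = { '(', '*', '/', 'b' }
  X → S * (: FIRST = { '*', 'b' }
Productions for S:
  S → b X (: FIRST = { 'b' }
  S → ε: FIRST = { ε }

Conflict for X: X → ( * and X → X *
  Overlap: { '(' }
Conflict for X: X → S S and X → X *
  Overlap: { 'b' }
Conflict for X: X → S S and X → S * (
  Overlap: { 'b' }
Conflict for X: X → / and X → X *
  Overlap: { '/' }
Conflict for X: X → X * and X → S * (
  Overlap: { '*', 'b' }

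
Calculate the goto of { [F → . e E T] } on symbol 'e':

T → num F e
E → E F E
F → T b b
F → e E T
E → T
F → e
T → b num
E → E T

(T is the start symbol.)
{ [E → . E F E], [E → . E T], [E → . T], [F → e . E T], [T → . b num], [T → . num F e] }

GOTO(I, 'e') = CLOSURE({ [A → αX.β] : [A → α.Xβ] ∈ I, X = 'e' })

Items with dot before 'e', with the dot advanced:
  [F → . e E T] → [F → e . E T]
Closure of the advanced items:
  [F → e . E T] has the dot before E: add [E → . E F E], [E → . T], [E → . E T]
  [E → . T] has the dot before T: add [T → . num F e], [T → . b num]

GOTO = { [E → . E F E], [E → . E T], [E → . T], [F → e . E T], [T → . b num], [T → . num F e] }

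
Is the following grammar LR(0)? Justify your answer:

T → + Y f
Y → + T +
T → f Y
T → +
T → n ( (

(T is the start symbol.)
No. Shift-reduce conflict between [T → + .] and [Y → . + T +]

Augment with T' → T and build the canonical LR(0) collection (I0 = CLOSURE({[T' → . T]}), then GOTO on every symbol after a dot until no new states appear). It has 13 states:
  I0: { [T → . + Y f], [T → . +], [T → . f Y], [T → . n ( (], [T' → . T] }  — shift
  I1: { [T → + . Y f], [T → + .], [Y → . + T +] }  — shift, reduce
  I2: { [T' → T .] }  — accept
  I3: { [T → f . Y], [Y → . + T +] }  — shift
  I4: { [T → n . ( (] }  — shift
  I5: { [T → n ( . (] }  — shift
  I6: { [T → n ( ( .] }  — reduce
  I7: { [T → . + Y f], [T → . +], [T → . f Y], [T → . n ( (], [Y → + . T +] }  — shift
  I8: { [T → f Y .] }  — reduce
  I9: { [Y → + T . +] }  — shift
  I10: { [Y → + T + .] }  — reduce
  I11: { [T → + Y . f] }  — shift
  I12: { [T → + Y f .] }  — reduce

Conflict in state I1:
  Shift-reduce conflict between [T → + .] and [Y → . + T +]
So the grammar is NOT LR(0).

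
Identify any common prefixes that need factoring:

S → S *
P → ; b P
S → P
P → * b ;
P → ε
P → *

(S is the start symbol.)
Yes, P has productions with common prefix '*'

Left-factoring is needed when two productions for the same non-terminal
share a common prefix on the right-hand side.

Productions for S:
  S → S *
  S → P
Productions for P:
  P → ; b P
  P → * b ;
  P → ε
  P → *

Found common prefix '*' in productions for P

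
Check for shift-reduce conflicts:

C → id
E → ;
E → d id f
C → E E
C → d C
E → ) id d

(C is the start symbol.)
Yes — I8: [C → id .] vs [E → d id . f]

A shift-reduce conflict occurs when an LR(0) state has both:
  - a complete (reduce) item [A → α .] (dot at the end), and
  - a shift item [B → β . c γ] (dot before a terminal).

Augment with C' → C and build the canonical LR(0) collection (I0 = CLOSURE({[C' → . C]}), then GOTO on every symbol after a dot until no new states appear). It has 15 states:
  I0: { [C → . E E], [C → . d C], [C → . id], [C' → . C], [E → . ) id d], [E → . ;], [E → . d id f] }  — shift
  I1: { [E → ) . id d] }  — shift
  I2: { [E → ; .] }  — reduce
  I3: { [C' → C .] }  — accept
  I4: { [C → E . E], [E → . ) id d], [E → . ;], [E → . d id f] }  — shift
  I5: { [C → . E E], [C → . d C], [C → . id], [C → d . C], [E → . ) id d], [E → . ;], [E → . d id f], [E → d . id f] }  — shift
  I6: { [C → id .] }  — reduce
  I7: { [C → d C .] }  — reduce
  I8: { [C → id .], [E → d id . f] }  — shift, reduce
  I9: { [E → d id f .] }  — reduce
  I10: { [C → E E .] }  — reduce
  I11: { [E → d . id f] }  — shift
  I12: { [E → d id . f] }  — shift
  I13: { [E → ) id . d] }  — shift
  I14: { [E → ) id d .] }  — reduce

I8 contains reduce item [C → id .] and shift item [E → d id . f] — shift-reduce conflict.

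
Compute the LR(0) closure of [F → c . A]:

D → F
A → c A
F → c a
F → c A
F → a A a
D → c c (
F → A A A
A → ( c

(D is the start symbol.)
To compute CLOSURE, for each item [A → α.Bβ] where B is a non-terminal, add [B → .γ] for all productions B → γ; repeat for the newly added items until nothing changes.

Start with: [F → c . A]
  [F → c . A] has the dot before A: add [A → . c A], [A → . ( c]
No further items can be added.

CLOSURE = { [A → . ( c], [A → . c A], [F → c . A] }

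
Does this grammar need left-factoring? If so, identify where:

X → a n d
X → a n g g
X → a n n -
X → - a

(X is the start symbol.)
Left-factoring is needed when two productions for the same non-terminal
share a common prefix on the right-hand side.

Productions for X:
  X → a n d
  X → a n g g
  X → a n n -
  X → - a

Found common prefix 'a n' in productions for X

Answer: Yes, X has productions with common prefix 'a n'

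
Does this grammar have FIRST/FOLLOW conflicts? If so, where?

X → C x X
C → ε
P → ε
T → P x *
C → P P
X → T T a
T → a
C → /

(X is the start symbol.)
No FIRST/FOLLOW conflicts.

Nullable non-terminals: C, P.
FIRST sets used below: FIRST(P) = { ε }

C: nullable alternative(s) C → ε, C → P P; FOLLOW(C) = { 'x' }
  C → ε: FIRST \ {ε} = { } — disjoint from FOLLOW(C)
  C → P P: FIRST \ {ε} = { } — disjoint from FOLLOW(C)
  C → /: FIRST \ {ε} = { '/' } — disjoint from FOLLOW(C)
P has a nullable alternative but only one production, so nothing to check.

T, X have no nullable alternative, so no FIRST/FOLLOW check is needed there.

No FIRST/FOLLOW conflicts found.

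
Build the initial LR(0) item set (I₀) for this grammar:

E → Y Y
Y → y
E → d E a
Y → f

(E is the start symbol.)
{ [E → . Y Y], [E → . d E a], [E' → . E], [Y → . f], [Y → . y] }

First, augment the grammar with E' → E
I₀ = CLOSURE({ [E' → . E] }):
  [E' → . E] has the dot before E: add [E → . Y Y], [E → . d E a]
  [E → . Y Y] has the dot before Y: add [Y → . y], [Y → . f]
No further items can be added.

I₀ = { [E → . Y Y], [E → . d E a], [E' → . E], [Y → . f], [Y → . y] }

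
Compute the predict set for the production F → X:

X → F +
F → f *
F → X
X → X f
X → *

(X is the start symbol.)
PREDICT(F → X) = (FIRST(RHS) \ {ε}) ∪ (FOLLOW(F) if ε ∈ FIRST(RHS), i.e. RHS ⇒* ε)
FIRST(X) = { '*', 'f' }
FIRST(X) = { '*', 'f' }
ε ∉ FIRST(X), so FOLLOW(F) is not added.
PREDICT(F → X) = { '*', 'f' }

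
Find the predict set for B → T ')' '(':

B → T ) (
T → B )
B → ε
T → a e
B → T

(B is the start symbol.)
PREDICT(B → T ')' '(') = (FIRST(RHS) \ {ε}) ∪ (FOLLOW(B) if ε ∈ FIRST(RHS), i.e. RHS ⇒* ε)
FIRST(T) = { ')', 'a' }
FIRST(T ')' '(') = { ')', 'a' }
ε ∉ FIRST(T ')' '('), so FOLLOW(B) is not added.
PREDICT(B → T ')' '(') = { ')', 'a' }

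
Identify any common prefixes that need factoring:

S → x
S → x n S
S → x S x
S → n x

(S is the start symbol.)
Yes, S has productions with common prefix 'x'

Left-factoring is needed when two productions for the same non-terminal
share a common prefix on the right-hand side.

Productions for S:
  S → x
  S → x n S
  S → x S x
  S → n x

Found common prefix 'x' in productions for S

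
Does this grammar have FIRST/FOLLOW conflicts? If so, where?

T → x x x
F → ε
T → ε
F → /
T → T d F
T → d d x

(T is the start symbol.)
Yes. T → T d F with FOLLOW(T) on { 'd' }; T → d d x with FOLLOW(T) on { 'd' }

A FIRST/FOLLOW conflict occurs when a non-terminal N has a nullable alternative N → β (β ⇒* ε) and another alternative N → α with FIRST(α) ∩ FOLLOW(N) ≠ ∅: on such a lookahead the parser cannot decide between expanding α and letting N vanish via β.

Nullable non-terminals: F, T.
FIRST sets used below: FIRST(T) = { 'd', 'x', ε }

F: nullable alternative(s) F → ε; FOLLOW(F) = { $, 'd' }
  F → ε: FIRST \ {ε} = { } — this is the only nullable alternative, skip
  F → /: FIRST \ {ε} = { '/' } — disjoint from FOLLOW(F)

T: nullable alternative(s) T → ε; FOLLOW(T) = { $, 'd' }
  T → x x x: FIRST \ {ε} = { 'x' } — disjoint from FOLLOW(T)
  T → ε: FIRST \ {ε} = { } — this is the only nullable alternative, skip
  T → T d F: FIRST \ {ε} = { 'd', 'x' } — overlaps FOLLOW(T) on { 'd' }: CONFLICT
  T → d d x: FIRST \ {ε} = { 'd' } — overlaps FOLLOW(T) on { 'd' }: CONFLICT

So the grammar has 2 FIRST/FOLLOW conflicts (marked CONFLICT above).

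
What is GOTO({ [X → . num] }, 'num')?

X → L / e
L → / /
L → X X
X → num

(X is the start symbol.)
GOTO(I, 'num') = CLOSURE({ [A → αX.β] : [A → α.Xβ] ∈ I, X = 'num' })

Items with dot before 'num', with the dot advanced:
  [X → . num] → [X → num .]
Closure adds nothing (no advanced item has the dot before a non-terminal).

GOTO = { [X → num .] }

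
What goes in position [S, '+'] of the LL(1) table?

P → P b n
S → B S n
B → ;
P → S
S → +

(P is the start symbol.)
To find M[S, '+'], we find productions for S where '+' is in the predict set (PREDICT(N → α) = (FIRST(α) \ {ε}) ∪ (FOLLOW(N) if α ⇒* ε)).

Relevant sets:
  FIRST(B) = { ';' }

S → B S n: PREDICT = { ';' }
S → +: PREDICT = { '+' }
  '+' is in predict set, so this production goes in M[S, '+']

M[S, '+'] = S → +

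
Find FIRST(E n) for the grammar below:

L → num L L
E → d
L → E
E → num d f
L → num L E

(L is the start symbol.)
FIRST sets of the non-terminals involved (from the grammar, by fixed-point iteration):
  FIRST(E) = { 'd', 'num' }

To compute FIRST(E n), process the symbols left to right:
Symbol E is a non-terminal. Add FIRST(E) \ {ε} = { 'd', 'num' }
E is not nullable (ε ∉ FIRST(E)), so stop here.
FIRST(E n) = { 'd', 'num' }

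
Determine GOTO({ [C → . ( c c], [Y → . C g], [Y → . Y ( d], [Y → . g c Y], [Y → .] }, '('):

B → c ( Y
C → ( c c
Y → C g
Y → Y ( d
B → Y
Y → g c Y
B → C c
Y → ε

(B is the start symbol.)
GOTO(I, '(') = CLOSURE({ [A → αX.β] : [A → α.Xβ] ∈ I, X = '(' })

Items with dot before '(', with the dot advanced:
  [C → . ( c c] → [C → ( . c c]
Closure adds nothing (no advanced item has the dot before a non-terminal).

GOTO = { [C → ( . c c] }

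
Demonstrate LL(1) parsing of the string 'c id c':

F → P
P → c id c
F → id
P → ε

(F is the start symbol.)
LL(1) parsing maintains a stack (initially the start symbol over $) and the input. At each step: if the stack top is a terminal, match it against the current input token; if it is a non-terminal N, replace it with the RHS of M[N, lookahead] (the unique production whose predict set contains the lookahead).

Stack is shown with the top on the left.

Stack     Input     Action
--------------------------
F $       c id c $  output F → P
P $       c id c $  output P → c id c
c id c $  c id c $  match 'c'
id c $    id c $    match 'id'
c $       c $       match 'c'
$         $         accept

The string is accepted.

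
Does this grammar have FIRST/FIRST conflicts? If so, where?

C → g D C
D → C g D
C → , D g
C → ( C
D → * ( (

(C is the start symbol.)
FIRST sets of the non-terminals at (or reachable through a nullable prefix from) the front of some alternative:
  FIRST(C) = { '(', ',', 'g' }

Productions for C:
  C → g D C: FIRST = { 'g' }
  C → , D g: FIRST = { ',' }
  C → ( C: FIRST = { '(' }
Productions for D:
  D → C g D: FIRST = { '(', ',', 'g' }
  D → * ( (: FIRST = { '*' }

All alternatives of each non-terminal have pairwise disjoint FIRST sets.

Answer: No FIRST/FIRST conflicts.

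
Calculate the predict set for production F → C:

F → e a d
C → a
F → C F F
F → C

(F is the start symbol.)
PREDICT(F → C) = (FIRST(RHS) \ {ε}) ∪ (FOLLOW(F) if ε ∈ FIRST(RHS), i.e. RHS ⇒* ε)
FIRST(C) = { 'a' }
FIRST(C) = { 'a' }
ε ∉ FIRST(C), so FOLLOW(F) is not added.
PREDICT(F → C) = { 'a' }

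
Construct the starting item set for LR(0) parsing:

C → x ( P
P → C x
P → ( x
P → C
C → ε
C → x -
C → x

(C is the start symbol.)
First, augment the grammar with C' → C
I₀ = CLOSURE({ [C' → . C] }):
  [C' → . C] has the dot before C: add [C → . x ( P], [C → .], [C → . x -], [C → . x]
No further items can be added.

I₀ = { [C → . x ( P], [C → . x -], [C → . x], [C → .], [C' → . C] }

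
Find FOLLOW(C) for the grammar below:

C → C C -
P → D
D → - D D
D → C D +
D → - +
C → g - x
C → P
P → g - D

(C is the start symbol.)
To compute FOLLOW(C), find every occurrence of C on a right-hand side N → α C β: add FIRST(β) \ {ε}, and if β is empty or nullable also add FOLLOW(N). Iterate to a fixed point.

C is the start symbol, so $ ∈ FOLLOW(C).
In C → C C -: C is followed by C '-', add FIRST(C '-') \ {ε} = { '-', 'g' }
In C → C C -: C is followed by '-', add FIRST('-') \ {ε} = { '-' }
In D → C D +: C is followed by D '+', add FIRST(D '+') \ {ε} = { '-', 'g' }

Taking the union: FOLLOW(C) = { $, '-', 'g' }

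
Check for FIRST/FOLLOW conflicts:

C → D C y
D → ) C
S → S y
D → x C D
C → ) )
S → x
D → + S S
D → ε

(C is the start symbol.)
Yes. D → ')' C with FOLLOW(D) on { ')' }; D → x C D with FOLLOW(D) on { 'x' }; D → '+' S S with FOLLOW(D) on { '+' }

A FIRST/FOLLOW conflict occurs when a non-terminal N has a nullable alternative N → β (β ⇒* ε) and another alternative N → α with FIRST(α) ∩ FOLLOW(N) ≠ ∅: on such a lookahead the parser cannot decide between expanding α and letting N vanish via β.

Nullable non-terminals: D.

D: nullable alternative(s) D → ε; FOLLOW(D) = { ')', '+', 'x' }
  D → ) C: FIRST \ {ε} = { ')' } — overlaps FOLLOW(D) on { ')' }: CONFLICT
  D → x C D: FIRST \ {ε} = { 'x' } — overlaps FOLLOW(D) on { 'x' }: CONFLICT
  D → + S S: FIRST \ {ε} = { '+' } — overlaps FOLLOW(D) on { '+' }: CONFLICT
  D → ε: FIRST \ {ε} = { } — this is the only nullable alternative, skip

C, S have no nullable alternative, so no FIRST/FOLLOW check is needed there.

So the grammar has 3 FIRST/FOLLOW conflicts (marked CONFLICT above).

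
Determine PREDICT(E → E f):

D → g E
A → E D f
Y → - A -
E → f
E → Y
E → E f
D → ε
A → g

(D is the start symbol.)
PREDICT(E → E f) = (FIRST(RHS) \ {ε}) ∪ (FOLLOW(E) if ε ∈ FIRST(RHS), i.e. RHS ⇒* ε)
FIRST(E) = { '-', 'f' }
FIRST(E f) = { '-', 'f' }
ε ∉ FIRST(E f), so FOLLOW(E) is not added.
PREDICT(E → E f) = { '-', 'f' }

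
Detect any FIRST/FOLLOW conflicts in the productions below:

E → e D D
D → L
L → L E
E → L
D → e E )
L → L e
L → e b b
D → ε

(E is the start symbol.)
Yes. D → L with FOLLOW(D) on { 'e' }; D → e E ')' with FOLLOW(D) on { 'e' }

A FIRST/FOLLOW conflict occurs when a non-terminal N has a nullable alternative N → β (β ⇒* ε) and another alternative N → α with FIRST(α) ∩ FOLLOW(N) ≠ ∅: on such a lookahead the parser cannot decide between expanding α and letting N vanish via β.

Nullable non-terminals: D.
FIRST sets used below: FIRST(L) = { 'e' }

D: nullable alternative(s) D → ε; FOLLOW(D) = { $, ')', 'e' }
  D → L: FIRST \ {ε} = { 'e' } — overlaps FOLLOW(D) on { 'e' }: CONFLICT
  D → e E ): FIRST \ {ε} = { 'e' } — overlaps FOLLOW(D) on { 'e' }: CONFLICT
  D → ε: FIRST \ {ε} = { } — this is the only nullable alternative, skip

E, L have no nullable alternative, so no FIRST/FOLLOW check is needed there.

So the grammar has 2 FIRST/FOLLOW conflicts (marked CONFLICT above).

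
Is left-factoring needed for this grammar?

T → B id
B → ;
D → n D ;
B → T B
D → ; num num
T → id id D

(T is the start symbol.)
No, left-factoring is not needed

Left-factoring is needed when two productions for the same non-terminal
share a common prefix on the right-hand side.

Productions for T:
  T → B id
  T → id id D
Productions for B:
  B → ;
  B → T B
Productions for D:
  D → n D ;
  D → ; num num

No common prefixes found.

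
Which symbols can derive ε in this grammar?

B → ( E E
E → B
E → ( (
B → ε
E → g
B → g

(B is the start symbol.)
{ 'B', 'E' }

ε-productions: B → ε
So B is immediately nullable.
E → B: every symbol on the right is nullable, so E is nullable too.
Every non-terminal is now nullable.
Nullable = { 'B', 'E' }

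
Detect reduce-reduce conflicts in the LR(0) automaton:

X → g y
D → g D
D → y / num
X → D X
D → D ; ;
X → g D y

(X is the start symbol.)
No reduce-reduce conflicts

A reduce-reduce conflict occurs when an LR(0) state has two complete items [A → α .] and [B → β .] — both call for a reduction, and with no lookahead the parser cannot choose between them.

Augment with X' → X and build the canonical LR(0) collection (I0 = CLOSURE({[X' → . X]}), then GOTO on every symbol after a dot until no new states appear). It has 15 states:
  I0: { [D → . D ; ;], [D → . g D], [D → . y / num], [X → . D X], [X → . g D y], [X → . g y], [X' → . X] }  — shift
  I1: { [D → . D ; ;], [D → . g D], [D → . y / num], [D → D . ; ;], [X → . D X], [X → . g D y], [X → . g y], [X → D . X] }  — shift
  I2: { [X' → X .] }  — accept
  I3: { [D → . D ; ;], [D → . g D], [D → . y / num], [D → g . D], [X → g . D y], [X → g . y] }  — shift
  I4: { [D → y . / num] }  — shift
  I5: { [D → y / . num] }  — shift
  I6: { [D → y / num .] }  — reduce
  I7: { [D → D . ; ;], [D → g D .], [X → g D . y] }  — shift, reduce
  I8: { [D → . D ; ;], [D → . g D], [D → . y / num], [D → g . D] }  — shift
  I9: { [D → y . / num], [X → g y .] }  — shift, reduce
  I10: { [D → D . ; ;], [D → g D .] }  — shift, reduce
  I11: { [D → D ; . ;] }  — shift
  I12: { [D → D ; ; .] }  — reduce
  I13: { [X → g D y .] }  — reduce
  I14: { [X → D X .] }  — reduce

No state contains more than one complete item.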